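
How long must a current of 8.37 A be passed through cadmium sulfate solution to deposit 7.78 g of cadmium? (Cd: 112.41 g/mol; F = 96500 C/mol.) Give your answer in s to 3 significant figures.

1600 s

n(Cd) = 7.78 / 112.41 = 0.06921 mol
Cd²⁺ + 2e⁻ → Cd, so n(e⁻) = 2 × 0.06921 = 0.1384 mol
Q = 0.1384 × 96500 = 13360 C
t = Q / I = 13360 / 8.37 = 1596 s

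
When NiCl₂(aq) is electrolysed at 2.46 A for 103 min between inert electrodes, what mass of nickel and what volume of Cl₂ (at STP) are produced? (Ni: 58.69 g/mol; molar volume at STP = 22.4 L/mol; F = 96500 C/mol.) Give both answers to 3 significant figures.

4.62 g Ni; 1.76 L Cl₂

Q = 2.46 × 6180 = 15200 C; n(e⁻) = 15200 / 96500 = 0.1575 mol
Cathode: Ni²⁺ + 2e⁻ → Ni → n(Ni) = 0.1575/2 = 0.07875 mol → 4.62 g
Anode: 2Cl⁻ → Cl₂ + 2e⁻ → n(Cl₂) = 0.1575/2 = 0.07875 mol → 1.76 L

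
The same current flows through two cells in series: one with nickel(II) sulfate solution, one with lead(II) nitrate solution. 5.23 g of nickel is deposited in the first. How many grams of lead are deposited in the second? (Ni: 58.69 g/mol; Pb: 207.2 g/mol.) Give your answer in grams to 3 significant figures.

n(Ni) = 5.23 / 58.69 = 0.08911 mol
Ni²⁺ + 2e⁻ → Ni, so n(e⁻) = 2 × 0.08911 = 0.1782 mol
Since the cells are in series, n(e⁻) in the Pb cell is also 0.1782 mol.
Pb²⁺ + 2e⁻ → Pb, so n(Pb) = 0.1782 / 2 = 0.08910 mol
m(Pb) = 0.08910 × 207.2 = 18.5 g

18.5 g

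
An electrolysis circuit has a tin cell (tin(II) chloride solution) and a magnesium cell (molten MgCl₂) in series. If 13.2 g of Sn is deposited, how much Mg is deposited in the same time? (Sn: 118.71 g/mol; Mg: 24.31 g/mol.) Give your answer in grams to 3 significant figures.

2.70 g

n(Sn) = 13.2 / 118.71 = 0.1112 mol
Sn²⁺ + 2e⁻ → Sn, so n(e⁻) = 2 × 0.1112 = 0.2224 mol
Same current for the same time ⇒ same n(e⁻) = 0.2224 mol in both cells.
Mg²⁺ + 2e⁻ → Mg, so n(Mg) = 0.2224 / 2 = 0.1112 mol
m(Mg) = 0.1112 × 24.31 = 2.70 g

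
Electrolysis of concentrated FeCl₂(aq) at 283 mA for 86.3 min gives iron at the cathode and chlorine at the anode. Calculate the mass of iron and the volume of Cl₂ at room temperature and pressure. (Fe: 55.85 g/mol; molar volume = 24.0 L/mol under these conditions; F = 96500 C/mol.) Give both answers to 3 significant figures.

Q = 0.283 × 5178 = 1465 C; n(e⁻) = 1465 / 96500 = 0.01518 mol
Cathode: Fe²⁺ + 2e⁻ → Fe → n(Fe) = 0.01518/2 = 0.007590 mol → 0.424 g
Anode: 2Cl⁻ → Cl₂ + 2e⁻ → n(Cl₂) = 0.01518/2 = 0.007590 mol → 0.182 L

0.424 g Fe; 0.182 L Cl₂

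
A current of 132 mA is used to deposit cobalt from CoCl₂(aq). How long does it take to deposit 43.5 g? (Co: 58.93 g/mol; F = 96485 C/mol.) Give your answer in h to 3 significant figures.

300 h

n(Co) = 43.5 / 58.93 = 0.7382 mol
Co²⁺ + 2e⁻ → Co, so n(e⁻) = 2 × 0.7382 = 1.476 mol
Q = 1.476 × 96485 = 1.424×10^5 C
t = Q / I = 1.424×10^5 / 0.132 = 1.079×10^6 s = 300 h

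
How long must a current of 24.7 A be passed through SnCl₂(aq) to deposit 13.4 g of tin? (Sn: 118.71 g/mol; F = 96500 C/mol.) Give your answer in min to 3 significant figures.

14.7 min

n(Sn) = 13.4 / 118.71 = 0.1129 mol
Sn²⁺ + 2e⁻ → Sn, so n(e⁻) = 2 × 0.1129 = 0.2258 mol
Q = 0.2258 × 96500 = 21790 C
t = Q / I = 21790 / 24.7 = 882.2 s = 14.7 min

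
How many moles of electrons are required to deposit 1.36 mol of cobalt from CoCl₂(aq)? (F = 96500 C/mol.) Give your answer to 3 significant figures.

2.72 mol

Co²⁺ + 2e⁻ → Co, so n(e⁻) = 2 × 1.36 = 2.720 mol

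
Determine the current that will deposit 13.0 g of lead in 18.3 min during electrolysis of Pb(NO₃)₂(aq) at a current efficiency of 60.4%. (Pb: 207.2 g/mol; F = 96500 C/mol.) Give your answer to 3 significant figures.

n(Pb) = 13.0 / 207.2 = 0.06274 mol
Pb²⁺ + 2e⁻ → Pb, so n(e⁻) = 2 × 0.06274 = 0.1255 mol
Q = 0.1255 × 96500 / 0.604 = 20050 C
I = Q / t = 20050 / 1098 s = 18.3 A

18.3 A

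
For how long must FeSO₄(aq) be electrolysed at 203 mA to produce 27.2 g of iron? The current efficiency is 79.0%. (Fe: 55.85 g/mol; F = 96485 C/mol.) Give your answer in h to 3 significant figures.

163 h

n(Fe) = 27.2 / 55.85 = 0.4870 mol
Fe²⁺ + 2e⁻ → Fe, so n(e⁻) = 2 × 0.4870 = 0.9740 mol
Q = 0.9740 × 96485 / 0.790 = 1.190×10^5 C
t = Q / I = 1.190×10^5 / 0.203 = 5.862×10^5 s = 163 h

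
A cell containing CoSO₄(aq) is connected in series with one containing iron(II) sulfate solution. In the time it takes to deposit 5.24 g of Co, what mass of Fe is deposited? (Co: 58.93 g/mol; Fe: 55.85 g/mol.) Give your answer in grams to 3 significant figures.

4.97 g

n(Co) = 5.24 / 58.93 = 0.08892 mol
Co²⁺ + 2e⁻ → Co, so n(e⁻) = 2 × 0.08892 = 0.1778 mol
Same current for the same time ⇒ same n(e⁻) = 0.1778 mol in both cells.
Fe²⁺ + 2e⁻ → Fe, so n(Fe) = 0.1778 / 2 = 0.08890 mol
m(Fe) = 0.08890 × 55.85 = 4.97 g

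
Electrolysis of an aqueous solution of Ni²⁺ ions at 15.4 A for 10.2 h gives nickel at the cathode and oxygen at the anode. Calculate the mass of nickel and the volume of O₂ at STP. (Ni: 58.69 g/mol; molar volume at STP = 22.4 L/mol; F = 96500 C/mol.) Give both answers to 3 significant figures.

Q = 15.4 × 36720 = 5.655×10^5 C; n(e⁻) = 5.655×10^5 / 96500 = 5.860 mol
Cathode: Ni²⁺ + 2e⁻ → Ni → n(Ni) = 5.860/2 = 2.930 mol → 172 g
Anode: 2H₂O → O₂ + 4H⁺ + 4e⁻ → n(O₂) = 5.860/4 = 1.465 mol → 32.8 L

172 g Ni; 32.8 L O₂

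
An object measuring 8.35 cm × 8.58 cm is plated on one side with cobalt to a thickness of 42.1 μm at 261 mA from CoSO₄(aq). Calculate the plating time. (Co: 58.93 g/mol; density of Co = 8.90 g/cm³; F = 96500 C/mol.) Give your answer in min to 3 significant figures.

Plated area = 8.35 × 8.58 = 71.64 cm²
Volume = 71.64 × 42.1×10⁻⁴ cm = 0.3016 cm³
m(Co) = 0.3016 × 8.90 = 2.684 g
n(Co) = 2.684 / 58.93 = 0.04555 mol; n(e⁻) = 2 × 0.04555 = 0.09110 mol
Q = 0.09110 × 96500 = 8791 C
t = 8791 / 0.261 = 33680 s = 561 min

561 min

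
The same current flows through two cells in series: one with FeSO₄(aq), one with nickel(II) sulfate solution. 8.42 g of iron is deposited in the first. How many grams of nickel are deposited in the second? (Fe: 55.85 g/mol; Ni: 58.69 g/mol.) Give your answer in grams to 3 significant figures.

n(Fe) = 8.42 / 55.85 = 0.1508 mol
Fe²⁺ + 2e⁻ → Fe, so n(e⁻) = 2 × 0.1508 = 0.3016 mol
In series, the same 0.3016 mol of electrons flows through the second cell.
Ni²⁺ + 2e⁻ → Ni, so n(Ni) = 0.3016 / 2 = 0.1508 mol
m(Ni) = 0.1508 × 58.69 = 8.85 g

8.85 g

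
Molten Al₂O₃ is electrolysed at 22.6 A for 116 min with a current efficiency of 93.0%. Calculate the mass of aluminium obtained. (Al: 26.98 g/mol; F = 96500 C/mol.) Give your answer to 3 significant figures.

13.6 g

Q = 22.6 × 6960 = 1.573×10^5 C
n(e⁻) = 1.573×10^5 / 96500 = 1.630 mol
Al³⁺ + 3e⁻ → Al, so theoretical m(Al) = 0.5433 × 26.98 = 14.66 g
Actual mass = 93.0% × 14.66 = 13.6 g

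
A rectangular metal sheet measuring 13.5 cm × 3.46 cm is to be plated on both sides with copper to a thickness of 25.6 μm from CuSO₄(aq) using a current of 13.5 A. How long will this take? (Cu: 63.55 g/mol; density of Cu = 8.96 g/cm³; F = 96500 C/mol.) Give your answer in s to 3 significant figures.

482 s

Plated area = 2 × 13.5 × 3.46 = 93.42 cm²
Volume = 93.42 × 25.6×10⁻⁴ cm = 0.2392 cm³
m(Cu) = 0.2392 × 8.96 = 2.143 g
n(Cu) = 2.143 / 63.55 = 0.03372 mol; n(e⁻) = 2 × 0.03372 = 0.06744 mol
Q = 0.06744 × 96500 = 6508 C
t = 6508 / 13.5 = 482.1 s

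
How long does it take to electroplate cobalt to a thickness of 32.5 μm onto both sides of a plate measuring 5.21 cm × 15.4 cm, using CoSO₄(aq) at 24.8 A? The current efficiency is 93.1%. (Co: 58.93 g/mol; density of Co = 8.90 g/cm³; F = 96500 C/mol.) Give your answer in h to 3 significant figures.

0.183 h

Plated area = 2 × 5.21 × 15.4 = 160.5 cm²
Volume = 160.5 × 32.5×10⁻⁴ cm = 0.5216 cm³
m(Co) = 0.5216 × 8.90 = 4.642 g
n(Co) = 4.642 / 58.93 = 0.07877 mol; n(e⁻) = 2 × 0.07877 = 0.1575 mol
Q = 0.1575 × 96500 / 0.931 = 16330 C
t = 16330 / 24.8 = 658.5 s = 0.183 h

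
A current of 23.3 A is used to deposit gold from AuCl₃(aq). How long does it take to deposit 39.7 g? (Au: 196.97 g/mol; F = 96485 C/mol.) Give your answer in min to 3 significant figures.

n(Au) = 39.7 / 196.97 = 0.2016 mol
Au³⁺ + 3e⁻ → Au, so n(e⁻) = 3 × 0.2016 = 0.6048 mol
Q = 0.6048 × 96485 = 58350 C
t = Q / I = 58350 / 23.3 = 2504 s = 41.7 min

41.7 min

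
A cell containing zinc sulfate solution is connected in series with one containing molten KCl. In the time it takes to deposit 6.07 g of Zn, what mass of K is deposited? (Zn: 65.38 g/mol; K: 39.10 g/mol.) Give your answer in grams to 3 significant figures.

n(Zn) = 6.07 / 65.38 = 0.09284 mol
Zn²⁺ + 2e⁻ → Zn, so n(e⁻) = 2 × 0.09284 = 0.1857 mol
In series, the same 0.1857 mol of electrons flows through the second cell.
K⁺ + e⁻ → K, so n(K) = 0.1857 mol
m(K) = 0.1857 × 39.10 = 7.26 g

7.26 g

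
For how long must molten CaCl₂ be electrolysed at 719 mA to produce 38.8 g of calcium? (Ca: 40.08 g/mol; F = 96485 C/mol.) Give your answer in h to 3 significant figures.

72.2 h

n(Ca) = 38.8 / 40.08 = 0.9681 mol
Ca²⁺ + 2e⁻ → Ca, so n(e⁻) = 2 × 0.9681 = 1.936 mol
Q = 1.936 × 96485 = 1.868×10^5 C
t = Q / I = 1.868×10^5 / 0.719 = 2.598×10^5 s = 72.2 h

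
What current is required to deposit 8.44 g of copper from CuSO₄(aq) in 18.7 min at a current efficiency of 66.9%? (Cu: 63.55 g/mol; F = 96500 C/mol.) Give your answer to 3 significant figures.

34.1 A

n(Cu) = 8.44 / 63.55 = 0.1328 mol
Cu²⁺ + 2e⁻ → Cu, so n(e⁻) = 2 × 0.1328 = 0.2656 mol
Q = 0.2656 × 96500 / 0.669 = 38310 C
I = Q / t = 38310 / 1122 s = 34.1 A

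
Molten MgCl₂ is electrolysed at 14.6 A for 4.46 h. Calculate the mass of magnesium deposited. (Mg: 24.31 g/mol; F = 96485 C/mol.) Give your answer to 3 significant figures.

Charge passed = 14.6 × 16056 = 2.344×10^5 C
n(e⁻) = 2.344×10^5 / 96485 = 2.429 mol
Mg²⁺ + 2e⁻ → Mg, so n(Mg) = 2.429 / 2 = 1.215 mol
m = 1.215 × 24.31 = 29.5 g

29.5 g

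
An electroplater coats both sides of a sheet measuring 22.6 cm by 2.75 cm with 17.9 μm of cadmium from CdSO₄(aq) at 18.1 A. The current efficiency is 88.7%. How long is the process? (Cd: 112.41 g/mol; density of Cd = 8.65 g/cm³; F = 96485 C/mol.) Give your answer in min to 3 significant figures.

Plated area = 2 × 22.6 × 2.75 = 124.3 cm²
Volume = 124.3 × 17.9×10⁻⁴ cm = 0.2225 cm³
m(Cd) = 0.2225 × 8.65 = 1.925 g
n(Cd) = 1.925 / 112.41 = 0.01712 mol; n(e⁻) = 2 × 0.01712 = 0.03424 mol
Q = 0.03424 × 96485 / 0.887 = 3725 C
t = 3725 / 18.1 = 205.8 s = 3.43 min

3.43 min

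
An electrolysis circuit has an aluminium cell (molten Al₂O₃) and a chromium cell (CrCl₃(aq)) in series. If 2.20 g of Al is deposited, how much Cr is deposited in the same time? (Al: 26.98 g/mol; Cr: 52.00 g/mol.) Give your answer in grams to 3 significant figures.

4.24 g

n(Al) = 2.20 / 26.98 = 0.08154 mol
Al³⁺ + 3e⁻ → Al, so n(e⁻) = 3 × 0.08154 = 0.2446 mol
The cells are in series, so the same charge (and hence the same n(e⁻) = 0.2446 mol) passes through both.
Cr³⁺ + 3e⁻ → Cr, so n(Cr) = 0.2446 / 3 = 0.08153 mol
m(Cr) = 0.08153 × 52.00 = 4.24 g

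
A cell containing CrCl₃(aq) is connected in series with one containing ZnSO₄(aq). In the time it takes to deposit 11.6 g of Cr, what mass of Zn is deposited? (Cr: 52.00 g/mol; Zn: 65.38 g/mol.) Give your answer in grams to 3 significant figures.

n(Cr) = 11.6 / 52.00 = 0.2231 mol
Cr³⁺ + 3e⁻ → Cr, so n(e⁻) = 3 × 0.2231 = 0.6693 mol
Same current for the same time ⇒ same n(e⁻) = 0.6693 mol in both cells.
Zn²⁺ + 2e⁻ → Zn, so n(Zn) = 0.6693 / 2 = 0.3347 mol
m(Zn) = 0.3347 × 65.38 = 21.9 g

21.9 g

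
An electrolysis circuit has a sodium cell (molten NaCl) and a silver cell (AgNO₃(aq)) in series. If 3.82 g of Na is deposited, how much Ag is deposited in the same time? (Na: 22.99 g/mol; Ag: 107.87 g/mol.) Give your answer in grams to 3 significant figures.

n(Na) = 3.82 / 22.99 = 0.1662 mol
Na⁺ + e⁻ → Na, so n(e⁻) = 0.1662 mol
The cells are in series, so the same charge (and hence the same n(e⁻) = 0.1662 mol) passes through both.
Ag⁺ + e⁻ → Ag, so n(Ag) = 0.1662 mol
m(Ag) = 0.1662 × 107.87 = 17.9 g

17.9 g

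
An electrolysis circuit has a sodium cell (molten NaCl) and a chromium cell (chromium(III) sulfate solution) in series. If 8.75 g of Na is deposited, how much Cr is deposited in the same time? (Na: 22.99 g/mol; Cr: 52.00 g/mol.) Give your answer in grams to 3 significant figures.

n(Na) = 8.75 / 22.99 = 0.3806 mol
Na⁺ + e⁻ → Na, so n(e⁻) = 0.3806 mol
In series, the same 0.3806 mol of electrons flows through the second cell.
Cr³⁺ + 3e⁻ → Cr, so n(Cr) = 0.3806 / 3 = 0.1269 mol
m(Cr) = 0.1269 × 52.00 = 6.60 g

6.60 g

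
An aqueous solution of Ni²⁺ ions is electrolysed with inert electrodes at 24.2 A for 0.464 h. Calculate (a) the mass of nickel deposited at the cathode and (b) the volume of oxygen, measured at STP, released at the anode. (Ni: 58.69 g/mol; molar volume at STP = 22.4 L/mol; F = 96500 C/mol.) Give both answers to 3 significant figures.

12.3 g Ni; 2.35 L O₂

Q = 24.2 × 1670.4 = 40420 C; n(e⁻) = 40420 / 96500 = 0.4189 mol
Cathode: Ni²⁺ + 2e⁻ → Ni → n(Ni) = 0.4189/2 = 0.2095 mol → 12.3 g
Anode: 2H₂O → O₂ + 4H⁺ + 4e⁻ → n(O₂) = 0.4189/4 = 0.1047 mol → 2.35 L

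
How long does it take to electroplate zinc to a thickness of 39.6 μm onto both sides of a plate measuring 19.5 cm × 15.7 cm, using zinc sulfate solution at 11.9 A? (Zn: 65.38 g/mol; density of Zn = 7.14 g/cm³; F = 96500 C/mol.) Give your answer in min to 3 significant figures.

Plated area = 2 × 19.5 × 15.7 = 612.3 cm²
Volume = 612.3 × 39.6×10⁻⁴ cm = 2.425 cm³
m(Zn) = 2.425 × 7.14 = 17.31 g
n(Zn) = 17.31 / 65.38 = 0.2648 mol; n(e⁻) = 2 × 0.2648 = 0.5296 mol
Q = 0.5296 × 96500 = 51110 C
t = 51110 / 11.9 = 4295 s = 71.6 min

71.6 min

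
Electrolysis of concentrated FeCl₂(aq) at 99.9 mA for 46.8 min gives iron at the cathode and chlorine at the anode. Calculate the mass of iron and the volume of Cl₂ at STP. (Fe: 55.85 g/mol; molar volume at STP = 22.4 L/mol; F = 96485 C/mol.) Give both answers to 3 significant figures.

0.0812 g Fe; 0.0326 L Cl₂

Q = 0.0999 × 2808 = 280.5 C; n(e⁻) = 280.5 / 96485 = 0.002907 mol
Cathode: Fe²⁺ + 2e⁻ → Fe → n(Fe) = 0.002907/2 = 0.001454 mol → 0.0812 g
Anode: 2Cl⁻ → Cl₂ + 2e⁻ → n(Cl₂) = 0.002907/2 = 0.001454 mol → 0.0326 L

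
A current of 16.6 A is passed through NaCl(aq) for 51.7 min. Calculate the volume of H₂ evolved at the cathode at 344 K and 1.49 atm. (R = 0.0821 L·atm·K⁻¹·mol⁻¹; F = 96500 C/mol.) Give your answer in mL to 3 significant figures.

5060 mL

Charge passed = 16.6 × 3102 = 51490 C
n(e⁻) = 51490 / 96500 = 0.5336 mol
2H⁺ + 2e⁻ → H₂, so n(H₂) = 0.5336 / 2 = 0.2668 mol
V = nRT/P = 0.2668 × 0.0821 × 344 / 1.49 = 5.057 L
= 5060 mL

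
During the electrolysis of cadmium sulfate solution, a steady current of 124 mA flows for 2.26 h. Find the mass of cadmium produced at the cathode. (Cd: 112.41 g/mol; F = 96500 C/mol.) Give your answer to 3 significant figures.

0.588 g

Q = 0.124 A × 8136 s = 1009 C
n(e⁻) = Q/F = 1009/96500 = 0.01046 mol
Cd²⁺ + 2e⁻ → Cd, so n(Cd) = 0.01046 / 2 = 0.005230 mol
m = 0.005230 × 112.41 = 0.588 g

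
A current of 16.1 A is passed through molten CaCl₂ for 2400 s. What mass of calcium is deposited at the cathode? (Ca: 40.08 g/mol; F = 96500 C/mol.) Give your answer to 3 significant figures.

8.02 g

Charge passed = 16.1 × 2400 = 38640 C
Moles of electrons = 38640 / 96500 = 0.4004 mol
Ca²⁺ + 2e⁻ → Ca, so n(Ca) = 0.4004 / 2 = 0.2002 mol
m = 0.2002 × 40.08 = 8.02 g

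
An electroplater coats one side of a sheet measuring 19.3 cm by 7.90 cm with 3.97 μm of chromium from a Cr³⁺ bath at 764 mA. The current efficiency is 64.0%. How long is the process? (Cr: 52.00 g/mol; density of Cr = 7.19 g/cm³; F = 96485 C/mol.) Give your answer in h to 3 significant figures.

Plated area = 19.3 × 7.90 = 152.5 cm²
Volume = 152.5 × 3.97×10⁻⁴ cm = 0.06054 cm³
m(Cr) = 0.06054 × 7.19 = 0.4353 g
n(Cr) = 0.4353 / 52.00 = 0.008371 mol; n(e⁻) = 3 × 0.008371 = 0.02511 mol
Q = 0.02511 × 96485 / 0.640 = 3786 C
t = 3786 / 0.764 = 4955 s = 1.38 h

1.38 h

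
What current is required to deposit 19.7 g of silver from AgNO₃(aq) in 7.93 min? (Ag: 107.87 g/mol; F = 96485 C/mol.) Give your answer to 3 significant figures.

n(Ag) = 19.7 / 107.87 = 0.1826 mol
Ag⁺ + e⁻ → Ag, so n(e⁻) = 0.1826 mol
Q = 0.1826 × 96485 = 17620 C
I = Q / t = 17620 / 475.8 s = 37.0 A

37.0 A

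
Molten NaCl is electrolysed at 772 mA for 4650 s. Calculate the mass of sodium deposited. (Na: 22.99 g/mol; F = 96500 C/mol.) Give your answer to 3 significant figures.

Q = 0.772 A × 4650 s = 3590 C
Moles of electrons = 3590 / 96500 = 0.03720 mol
Na⁺ + e⁻ → Na, so n(Na) = 0.03720 mol
m = 0.03720 × 22.99 = 0.855 g

0.855 g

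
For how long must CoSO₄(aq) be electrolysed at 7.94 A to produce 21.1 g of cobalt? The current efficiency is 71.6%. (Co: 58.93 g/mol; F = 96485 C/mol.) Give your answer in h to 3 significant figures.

n(Co) = 21.1 / 58.93 = 0.3581 mol
Co²⁺ + 2e⁻ → Co, so n(e⁻) = 2 × 0.3581 = 0.7162 mol
Q = 0.7162 × 96485 / 0.716 = 96510 C
t = Q / I = 96510 / 7.94 = 12150 s = 3.38 h

3.38 h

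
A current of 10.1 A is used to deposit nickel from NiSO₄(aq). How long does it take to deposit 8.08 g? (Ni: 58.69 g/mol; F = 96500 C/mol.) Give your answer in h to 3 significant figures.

0.731 h

n(Ni) = 8.08 / 58.69 = 0.1377 mol
Ni²⁺ + 2e⁻ → Ni, so n(e⁻) = 2 × 0.1377 = 0.2754 mol
Q = 0.2754 × 96500 = 26580 C
t = Q / I = 26580 / 10.1 = 2632 s = 0.731 h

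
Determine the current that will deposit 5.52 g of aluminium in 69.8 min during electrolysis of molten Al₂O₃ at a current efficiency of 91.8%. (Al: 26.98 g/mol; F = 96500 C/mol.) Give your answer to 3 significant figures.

15.4 A

n(Al) = 5.52 / 26.98 = 0.2046 mol
Al³⁺ + 3e⁻ → Al, so n(e⁻) = 3 × 0.2046 = 0.6138 mol
Q = 0.6138 × 96500 / 0.918 = 64520 C
I = Q / t = 64520 / 4188 s = 15.4 A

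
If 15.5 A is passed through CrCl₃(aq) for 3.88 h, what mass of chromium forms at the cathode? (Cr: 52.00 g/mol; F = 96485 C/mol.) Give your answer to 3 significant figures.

38.9 g

Charge passed = 15.5 × 13968 = 2.165×10^5 C
n(e⁻) = 2.165×10^5 / 96485 = 2.244 mol
Cr³⁺ + 3e⁻ → Cr, so n(Cr) = 2.244 / 3 = 0.7480 mol
m = 0.7480 × 52.00 = 38.9 g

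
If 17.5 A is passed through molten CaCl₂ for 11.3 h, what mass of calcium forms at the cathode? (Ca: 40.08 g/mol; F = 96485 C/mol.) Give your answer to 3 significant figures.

Charge passed = 17.5 × 40680 = 7.119×10^5 C
Moles of electrons = 7.119×10^5 / 96485 = 7.378 mol
Ca²⁺ + 2e⁻ → Ca, so n(Ca) = 7.378 / 2 = 3.689 mol
m = 3.689 × 40.08 = 148 g

148 g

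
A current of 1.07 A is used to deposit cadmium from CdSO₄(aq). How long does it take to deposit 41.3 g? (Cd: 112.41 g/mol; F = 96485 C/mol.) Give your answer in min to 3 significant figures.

1100 min

n(Cd) = 41.3 / 112.41 = 0.3674 mol
Cd²⁺ + 2e⁻ → Cd, so n(e⁻) = 2 × 0.3674 = 0.7348 mol
Q = 0.7348 × 96485 = 70900 C
t = Q / I = 70900 / 1.07 = 66260 s = 1100 min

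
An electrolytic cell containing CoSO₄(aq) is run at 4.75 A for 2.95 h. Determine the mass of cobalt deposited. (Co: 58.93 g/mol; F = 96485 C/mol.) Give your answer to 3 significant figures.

Charge passed = 4.75 × 10620 = 50450 C
n(e⁻) = 50450 / 96485 = 0.5229 mol
Co²⁺ + 2e⁻ → Co, so n(Co) = 0.5229 / 2 = 0.2615 mol
m = 0.2615 × 58.93 = 15.4 g

15.4 g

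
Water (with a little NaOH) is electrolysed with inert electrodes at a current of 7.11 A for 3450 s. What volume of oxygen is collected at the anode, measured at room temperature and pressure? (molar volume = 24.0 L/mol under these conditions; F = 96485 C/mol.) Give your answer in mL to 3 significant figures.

Q = It = 7.11 × 3450 = 24530 C
Moles of electrons = 24530 / 96485 = 0.2542 mol
2H₂O → O₂ + 4H⁺ + 4e⁻, so n(O₂) = 0.2542 / 4 = 0.06355 mol
V = 0.06355 × 24.0 = 1.525 L
= 1530 mL

1530 mL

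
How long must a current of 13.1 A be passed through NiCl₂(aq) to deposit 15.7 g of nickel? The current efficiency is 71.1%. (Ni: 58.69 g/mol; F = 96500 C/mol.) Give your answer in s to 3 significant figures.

5540 s

n(Ni) = 15.7 / 58.69 = 0.2675 mol
Ni²⁺ + 2e⁻ → Ni, so n(e⁻) = 2 × 0.2675 = 0.5350 mol
Q = 0.5350 × 96500 / 0.711 = 72610 C
t = Q / I = 72610 / 13.1 = 5543 s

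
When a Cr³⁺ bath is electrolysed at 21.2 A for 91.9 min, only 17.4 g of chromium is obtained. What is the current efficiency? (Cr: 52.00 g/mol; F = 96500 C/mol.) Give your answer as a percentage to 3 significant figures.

Q = 21.2 × 5514 = 1.169×10^5 C
n(e⁻) = 1.169×10^5 / 96500 = 1.211 mol
Cr³⁺ + 3e⁻ → Cr, so theoretical n(Cr) = 0.4037 mol → 20.99 g
Efficiency = 17.4 / 20.99 = 0.8290 = 82.9%

82.9%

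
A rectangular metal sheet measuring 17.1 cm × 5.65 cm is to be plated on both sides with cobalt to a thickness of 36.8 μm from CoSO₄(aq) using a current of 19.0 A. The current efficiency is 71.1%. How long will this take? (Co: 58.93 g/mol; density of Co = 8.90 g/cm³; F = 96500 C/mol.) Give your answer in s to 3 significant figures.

1530 s

Plated area = 2 × 17.1 × 5.65 = 193.2 cm²
Volume = 193.2 × 36.8×10⁻⁴ cm = 0.7110 cm³
m(Co) = 0.7110 × 8.90 = 6.328 g
n(Co) = 6.328 / 58.93 = 0.1074 mol; n(e⁻) = 2 × 0.1074 = 0.2148 mol
Q = 0.2148 × 96500 / 0.711 = 29150 C
t = 29150 / 19.0 = 1534 s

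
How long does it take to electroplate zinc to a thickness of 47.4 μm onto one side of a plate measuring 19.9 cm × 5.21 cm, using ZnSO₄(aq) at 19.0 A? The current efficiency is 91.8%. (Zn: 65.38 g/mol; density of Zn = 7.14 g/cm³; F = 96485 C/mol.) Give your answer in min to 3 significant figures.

9.90 min

Plated area = 19.9 × 5.21 = 103.7 cm²
Volume = 103.7 × 47.4×10⁻⁴ cm = 0.4915 cm³
m(Zn) = 0.4915 × 7.14 = 3.509 g
n(Zn) = 3.509 / 65.38 = 0.05367 mol; n(e⁻) = 2 × 0.05367 = 0.1073 mol
Q = 0.1073 × 96485 / 0.918 = 11280 C
t = 11280 / 19.0 = 593.7 s = 9.90 min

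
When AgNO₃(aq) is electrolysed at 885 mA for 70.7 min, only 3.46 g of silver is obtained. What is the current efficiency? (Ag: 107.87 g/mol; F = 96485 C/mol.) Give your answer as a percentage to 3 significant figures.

82.4%

Q = 0.885 × 4242 = 3754 C
n(e⁻) = 3754 / 96485 = 0.03891 mol
Ag⁺ + e⁻ → Ag, so theoretical n(Ag) = 0.03891 mol → 4.197 g
Efficiency = 3.46 / 4.197 = 0.8244 = 82.4%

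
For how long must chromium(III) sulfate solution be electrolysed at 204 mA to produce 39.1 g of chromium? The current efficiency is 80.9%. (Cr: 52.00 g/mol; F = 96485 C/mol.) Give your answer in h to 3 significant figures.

n(Cr) = 39.1 / 52.00 = 0.7519 mol
Cr³⁺ + 3e⁻ → Cr, so n(e⁻) = 3 × 0.7519 = 2.256 mol
Q = 2.256 × 96485 / 0.809 = 2.691×10^5 C
t = Q / I = 2.691×10^5 / 0.204 = 1.319×10^6 s = 366 h

366 h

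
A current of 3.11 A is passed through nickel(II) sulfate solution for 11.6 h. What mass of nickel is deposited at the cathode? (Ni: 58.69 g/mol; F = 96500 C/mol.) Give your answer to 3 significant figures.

Q = 3.11 A × 41760 s = 1.299×10^5 C
n(e⁻) = Q/F = 1.299×10^5/96500 = 1.346 mol
Ni²⁺ + 2e⁻ → Ni, so n(Ni) = 1.346 / 2 = 0.6730 mol
m = 0.6730 × 58.69 = 39.5 g

39.5 g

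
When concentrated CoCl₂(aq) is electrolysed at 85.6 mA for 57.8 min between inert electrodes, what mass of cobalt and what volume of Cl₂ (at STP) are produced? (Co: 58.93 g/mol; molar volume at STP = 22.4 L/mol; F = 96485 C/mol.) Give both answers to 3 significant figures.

0.0907 g Co; 0.0345 L Cl₂

Q = 0.0856 × 3468 = 296.9 C; n(e⁻) = 296.9 / 96485 = 0.003077 mol
Cathode: Co²⁺ + 2e⁻ → Co → n(Co) = 0.003077/2 = 0.001539 mol → 0.0907 g
Anode: 2Cl⁻ → Cl₂ + 2e⁻ → n(Cl₂) = 0.003077/2 = 0.001539 mol → 0.0345 L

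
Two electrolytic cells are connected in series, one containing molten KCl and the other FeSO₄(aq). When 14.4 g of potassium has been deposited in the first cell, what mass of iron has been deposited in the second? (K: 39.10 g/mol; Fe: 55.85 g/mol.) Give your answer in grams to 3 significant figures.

n(K) = 14.4 / 39.10 = 0.3683 mol
K⁺ + e⁻ → K, so n(e⁻) = 0.3683 mol
Same current for the same time ⇒ same n(e⁻) = 0.3683 mol in both cells.
Fe²⁺ + 2e⁻ → Fe, so n(Fe) = 0.3683 / 2 = 0.1842 mol
m(Fe) = 0.1842 × 55.85 = 10.3 g

10.3 g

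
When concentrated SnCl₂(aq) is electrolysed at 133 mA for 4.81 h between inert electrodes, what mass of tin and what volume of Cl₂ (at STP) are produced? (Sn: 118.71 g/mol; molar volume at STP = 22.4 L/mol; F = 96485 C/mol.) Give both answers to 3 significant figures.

Q = 0.133 × 17316 = 2303 C; n(e⁻) = 2303 / 96485 = 0.02387 mol
Cathode: Sn²⁺ + 2e⁻ → Sn → n(Sn) = 0.02387/2 = 0.01194 mol → 1.42 g
Anode: 2Cl⁻ → Cl₂ + 2e⁻ → n(Cl₂) = 0.02387/2 = 0.01194 mol → 0.267 L

1.42 g Sn; 0.267 L Cl₂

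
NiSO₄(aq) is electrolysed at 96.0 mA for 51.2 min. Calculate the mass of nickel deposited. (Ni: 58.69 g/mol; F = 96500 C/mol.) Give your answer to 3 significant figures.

0.0897 g

Charge passed = 0.0960 × 3072 = 294.9 C
n(e⁻) = Q/F = 294.9/96500 = 0.003056 mol
Ni²⁺ + 2e⁻ → Ni, so n(Ni) = 0.003056 / 2 = 0.001528 mol
m = 0.001528 × 58.69 = 0.0897 g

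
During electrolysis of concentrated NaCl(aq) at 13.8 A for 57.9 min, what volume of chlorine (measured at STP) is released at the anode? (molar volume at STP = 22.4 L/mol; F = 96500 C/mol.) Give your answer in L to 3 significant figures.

Q = 13.8 A × 3474 s = 47940 C
n(e⁻) = 47940 / 96500 = 0.4968 mol
2Cl⁻ → Cl₂ + 2e⁻, so n(Cl₂) = 0.4968 / 2 = 0.2484 mol
V = 0.2484 × 22.4 = 5.564 L

5.56 L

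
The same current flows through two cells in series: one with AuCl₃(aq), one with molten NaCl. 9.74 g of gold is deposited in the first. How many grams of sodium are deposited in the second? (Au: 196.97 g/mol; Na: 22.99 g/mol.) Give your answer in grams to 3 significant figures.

n(Au) = 9.74 / 196.97 = 0.04945 mol
Au³⁺ + 3e⁻ → Au, so n(e⁻) = 3 × 0.04945 = 0.1484 mol
The cells are in series, so the same charge (and hence the same n(e⁻) = 0.1484 mol) passes through both.
Na⁺ + e⁻ → Na, so n(Na) = 0.1484 mol
m(Na) = 0.1484 × 22.99 = 3.41 g

3.41 g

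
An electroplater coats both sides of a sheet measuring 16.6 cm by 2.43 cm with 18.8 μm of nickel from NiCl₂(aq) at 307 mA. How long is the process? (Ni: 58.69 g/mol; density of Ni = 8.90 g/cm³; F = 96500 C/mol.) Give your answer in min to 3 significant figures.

241 min

Plated area = 2 × 16.6 × 2.43 = 80.68 cm²
Volume = 80.68 × 18.8×10⁻⁴ cm = 0.1517 cm³
m(Ni) = 0.1517 × 8.90 = 1.350 g
n(Ni) = 1.350 / 58.69 = 0.02300 mol; n(e⁻) = 2 × 0.02300 = 0.04600 mol
Q = 0.04600 × 96500 = 4439 C
t = 4439 / 0.307 = 14460 s = 241 min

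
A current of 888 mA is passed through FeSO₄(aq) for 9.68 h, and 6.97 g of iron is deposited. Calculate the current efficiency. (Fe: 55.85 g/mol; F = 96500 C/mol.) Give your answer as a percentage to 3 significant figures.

77.8%

Q = 0.888 × 34848 = 30950 C
n(e⁻) = 30950 / 96500 = 0.3207 mol
Fe²⁺ + 2e⁻ → Fe, so theoretical n(Fe) = 0.1604 mol → 8.958 g
Efficiency = 6.97 / 8.958 = 0.7781 = 77.8%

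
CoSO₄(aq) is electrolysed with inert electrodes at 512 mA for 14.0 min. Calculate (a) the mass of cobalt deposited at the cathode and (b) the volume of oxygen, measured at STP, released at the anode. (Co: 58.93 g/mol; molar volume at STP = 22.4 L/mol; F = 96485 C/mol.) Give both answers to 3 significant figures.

Q = 0.512 × 840 = 430.1 C; n(e⁻) = 430.1 / 96485 = 0.004458 mol
Cathode: Co²⁺ + 2e⁻ → Co → n(Co) = 0.004458/2 = 0.002229 mol → 0.131 g
Anode: 2H₂O → O₂ + 4H⁺ + 4e⁻ → n(O₂) = 0.004458/4 = 0.001115 mol → 0.0250 L

0.131 g Co; 0.0250 L O₂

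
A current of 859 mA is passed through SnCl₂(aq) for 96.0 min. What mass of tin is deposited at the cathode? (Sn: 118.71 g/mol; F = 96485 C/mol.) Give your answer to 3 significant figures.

3.04 g

Q = 0.859 A × 5760 s = 4948 C
n(e⁻) = 4948 / 96485 = 0.05128 mol
Sn²⁺ + 2e⁻ → Sn, so n(Sn) = 0.05128 / 2 = 0.02564 mol
m = 0.02564 × 118.71 = 3.04 g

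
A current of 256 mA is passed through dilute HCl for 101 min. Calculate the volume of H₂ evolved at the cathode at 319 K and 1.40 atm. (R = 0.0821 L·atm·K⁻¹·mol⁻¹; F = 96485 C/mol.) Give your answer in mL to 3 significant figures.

Q = It = 0.256 × 6060 = 1551 C
n(e⁻) = Q/F = 1551/96485 = 0.01608 mol
2H⁺ + 2e⁻ → H₂, so n(H₂) = 0.01608 / 2 = 0.008040 mol
V = nRT/P = 0.008040 × 0.0821 × 319 / 1.40 = 0.1504 L
= 150 mL

150 mL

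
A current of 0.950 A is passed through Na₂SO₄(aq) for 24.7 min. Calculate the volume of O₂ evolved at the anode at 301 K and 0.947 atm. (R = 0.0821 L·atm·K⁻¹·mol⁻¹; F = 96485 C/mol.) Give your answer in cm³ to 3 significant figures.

Q = 0.950 A × 1482 s = 1408 C
n(e⁻) = 1408 / 96485 = 0.01459 mol
2H₂O → O₂ + 4H⁺ + 4e⁻, so n(O₂) = 0.01459 / 4 = 0.003648 mol
V = nRT/P = 0.003648 × 0.0821 × 301 / 0.947 = 0.09520 L
= 95.2 cm³

95.2 cm³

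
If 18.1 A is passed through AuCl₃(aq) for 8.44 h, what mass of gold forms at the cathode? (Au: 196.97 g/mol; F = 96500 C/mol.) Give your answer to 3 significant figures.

Q = It = 18.1 × 30384 = 5.500×10^5 C
n(e⁻) = Q/F = 5.500×10^5/96500 = 5.699 mol
Au³⁺ + 3e⁻ → Au, so n(Au) = 5.699 / 3 = 1.900 mol
m = 1.900 × 196.97 = 374 g

374 g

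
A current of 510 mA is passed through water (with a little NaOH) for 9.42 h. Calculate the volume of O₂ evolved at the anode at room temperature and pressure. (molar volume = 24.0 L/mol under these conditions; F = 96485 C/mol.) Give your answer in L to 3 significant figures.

Charge passed = 0.510 × 33912 = 17300 C
Moles of electrons = 17300 / 96485 = 0.1793 mol
2H₂O → O₂ + 4H⁺ + 4e⁻, so n(O₂) = 0.1793 / 4 = 0.04483 mol
V = 0.04483 × 24.0 = 1.076 L

1.08 L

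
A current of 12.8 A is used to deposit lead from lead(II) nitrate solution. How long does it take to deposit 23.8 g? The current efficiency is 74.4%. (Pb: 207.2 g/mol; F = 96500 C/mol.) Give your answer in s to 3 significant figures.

n(Pb) = 23.8 / 207.2 = 0.1149 mol
Pb²⁺ + 2e⁻ → Pb, so n(e⁻) = 2 × 0.1149 = 0.2298 mol
Q = 0.2298 × 96500 / 0.744 = 29810 C
t = Q / I = 29810 / 12.8 = 2329 s

2330 s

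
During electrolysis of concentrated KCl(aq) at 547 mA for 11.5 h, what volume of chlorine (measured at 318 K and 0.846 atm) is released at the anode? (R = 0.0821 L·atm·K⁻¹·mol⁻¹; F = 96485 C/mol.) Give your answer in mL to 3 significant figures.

Q = 0.547 A × 41400 s = 22650 C
n(e⁻) = Q/F = 22650/96485 = 0.2348 mol
2Cl⁻ → Cl₂ + 2e⁻, so n(Cl₂) = 0.2348 / 2 = 0.1174 mol
V = nRT/P = 0.1174 × 0.0821 × 318 / 0.846 = 3.623 L
= 3620 mL

3620 mL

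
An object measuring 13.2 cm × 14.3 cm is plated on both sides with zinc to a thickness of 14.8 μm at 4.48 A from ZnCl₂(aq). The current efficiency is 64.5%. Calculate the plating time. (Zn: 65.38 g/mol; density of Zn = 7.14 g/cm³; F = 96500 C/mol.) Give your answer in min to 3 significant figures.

67.9 min

Plated area = 2 × 13.2 × 14.3 = 377.5 cm²
Volume = 377.5 × 14.8×10⁻⁴ cm = 0.5587 cm³
m(Zn) = 0.5587 × 7.14 = 3.989 g
n(Zn) = 3.989 / 65.38 = 0.06101 mol; n(e⁻) = 2 × 0.06101 = 0.1220 mol
Q = 0.1220 × 96500 / 0.645 = 18250 C
t = 18250 / 4.48 = 4074 s = 67.9 min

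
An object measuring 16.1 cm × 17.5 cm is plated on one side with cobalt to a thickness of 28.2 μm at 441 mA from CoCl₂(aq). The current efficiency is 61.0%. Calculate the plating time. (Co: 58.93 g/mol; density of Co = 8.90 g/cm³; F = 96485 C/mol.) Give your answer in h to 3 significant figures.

23.9 h

Plated area = 16.1 × 17.5 = 281.8 cm²
Volume = 281.8 × 28.2×10⁻⁴ cm = 0.7947 cm³
m(Co) = 0.7947 × 8.90 = 7.073 g
n(Co) = 7.073 / 58.93 = 0.1200 mol; n(e⁻) = 2 × 0.1200 = 0.2400 mol
Q = 0.2400 × 96485 / 0.610 = 37960 C
t = 37960 / 0.441 = 86080 s = 23.9 h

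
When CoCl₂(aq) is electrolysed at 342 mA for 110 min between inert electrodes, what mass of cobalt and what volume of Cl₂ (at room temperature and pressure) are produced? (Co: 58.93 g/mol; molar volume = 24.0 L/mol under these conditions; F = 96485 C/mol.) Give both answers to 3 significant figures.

0.689 g Co; 0.281 L Cl₂

Q = 0.342 × 6600 = 2257 C; n(e⁻) = 2257 / 96485 = 0.02339 mol
Cathode: Co²⁺ + 2e⁻ → Co → n(Co) = 0.02339/2 = 0.01170 mol → 0.689 g
Anode: 2Cl⁻ → Cl₂ + 2e⁻ → n(Cl₂) = 0.02339/2 = 0.01170 mol → 0.281 L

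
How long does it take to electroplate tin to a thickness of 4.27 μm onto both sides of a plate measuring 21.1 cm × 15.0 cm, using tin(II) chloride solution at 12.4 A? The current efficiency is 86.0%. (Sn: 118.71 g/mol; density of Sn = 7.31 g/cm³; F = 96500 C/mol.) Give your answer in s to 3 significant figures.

Plated area = 2 × 21.1 × 15.0 = 633.0 cm²
Volume = 633.0 × 4.27×10⁻⁴ cm = 0.2703 cm³
m(Sn) = 0.2703 × 7.31 = 1.976 g
n(Sn) = 1.976 / 118.71 = 0.01665 mol; n(e⁻) = 2 × 0.01665 = 0.03330 mol
Q = 0.03330 × 96500 / 0.860 = 3737 C
t = 3737 / 12.4 = 301.4 s

301 s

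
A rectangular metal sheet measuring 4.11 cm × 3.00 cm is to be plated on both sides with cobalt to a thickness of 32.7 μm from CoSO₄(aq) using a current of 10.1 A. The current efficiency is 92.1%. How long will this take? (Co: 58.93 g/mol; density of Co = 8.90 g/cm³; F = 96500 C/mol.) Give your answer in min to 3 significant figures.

Plated area = 2 × 4.11 × 3.00 = 24.66 cm²
Volume = 24.66 × 32.7×10⁻⁴ cm = 0.08064 cm³
m(Co) = 0.08064 × 8.90 = 0.7177 g
n(Co) = 0.7177 / 58.93 = 0.01218 mol; n(e⁻) = 2 × 0.01218 = 0.02436 mol
Q = 0.02436 × 96500 / 0.921 = 2552 C
t = 2552 / 10.1 = 252.7 s = 4.21 min

4.21 min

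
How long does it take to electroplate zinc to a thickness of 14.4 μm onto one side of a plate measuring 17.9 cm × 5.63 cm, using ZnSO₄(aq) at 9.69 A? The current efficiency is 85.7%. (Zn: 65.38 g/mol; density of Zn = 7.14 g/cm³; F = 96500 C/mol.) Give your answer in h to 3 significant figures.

0.102 h

Plated area = 17.9 × 5.63 = 100.8 cm²
Volume = 100.8 × 14.4×10⁻⁴ cm = 0.1452 cm³
m(Zn) = 0.1452 × 7.14 = 1.037 g
n(Zn) = 1.037 / 65.38 = 0.01586 mol; n(e⁻) = 2 × 0.01586 = 0.03172 mol
Q = 0.03172 × 96500 / 0.857 = 3572 C
t = 3572 / 9.69 = 368.6 s = 0.102 h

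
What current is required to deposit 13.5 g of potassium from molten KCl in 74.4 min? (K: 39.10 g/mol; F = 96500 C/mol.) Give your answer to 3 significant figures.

n(K) = 13.5 / 39.10 = 0.3453 mol
K⁺ + e⁻ → K, so n(e⁻) = 0.3453 mol
Q = 0.3453 × 96500 = 33320 C
I = Q / t = 33320 / 4464 s = 7.46 A

7.46 A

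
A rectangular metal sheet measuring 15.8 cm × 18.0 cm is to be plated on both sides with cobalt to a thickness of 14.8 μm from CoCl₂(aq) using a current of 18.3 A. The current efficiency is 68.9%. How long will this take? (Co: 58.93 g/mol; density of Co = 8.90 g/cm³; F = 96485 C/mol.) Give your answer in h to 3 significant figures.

Plated area = 2 × 15.8 × 18.0 = 568.8 cm²
Volume = 568.8 × 14.8×10⁻⁴ cm = 0.8418 cm³
m(Co) = 0.8418 × 8.90 = 7.492 g
n(Co) = 7.492 / 58.93 = 0.1271 mol; n(e⁻) = 2 × 0.1271 = 0.2542 mol
Q = 0.2542 × 96485 / 0.689 = 35600 C
t = 35600 / 18.3 = 1945 s = 0.540 h

0.540 h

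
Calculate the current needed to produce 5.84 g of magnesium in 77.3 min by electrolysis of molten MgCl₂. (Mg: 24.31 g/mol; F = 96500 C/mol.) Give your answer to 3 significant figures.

n(Mg) = 5.84 / 24.31 = 0.2402 mol
Mg²⁺ + 2e⁻ → Mg, so n(e⁻) = 2 × 0.2402 = 0.4804 mol
Q = 0.4804 × 96500 = 46360 C
I = Q / t = 46360 / 4638 s = 10.0 A

10.0 A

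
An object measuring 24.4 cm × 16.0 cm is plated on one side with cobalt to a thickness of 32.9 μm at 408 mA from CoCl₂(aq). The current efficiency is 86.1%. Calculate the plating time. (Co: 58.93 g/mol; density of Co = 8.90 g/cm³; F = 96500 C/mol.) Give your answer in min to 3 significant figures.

Plated area = 24.4 × 16.0 = 390.4 cm²
Volume = 390.4 × 32.9×10⁻⁴ cm = 1.284 cm³
m(Co) = 1.284 × 8.90 = 11.43 g
n(Co) = 11.43 / 58.93 = 0.1940 mol; n(e⁻) = 2 × 0.1940 = 0.3880 mol
Q = 0.3880 × 96500 / 0.861 = 43490 C
t = 43490 / 0.408 = 1.066×10^5 s = 1780 min

1780 min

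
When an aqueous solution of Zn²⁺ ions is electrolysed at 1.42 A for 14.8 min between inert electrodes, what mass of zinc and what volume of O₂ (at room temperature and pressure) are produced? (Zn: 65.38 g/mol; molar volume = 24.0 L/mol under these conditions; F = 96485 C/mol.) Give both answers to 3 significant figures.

0.427 g Zn; 0.0784 L O₂

Q = 1.42 × 888 = 1261 C; n(e⁻) = 1261 / 96485 = 0.01307 mol
Cathode: Zn²⁺ + 2e⁻ → Zn → n(Zn) = 0.01307/2 = 0.006535 mol → 0.427 g
Anode: 2H₂O → O₂ + 4H⁺ + 4e⁻ → n(O₂) = 0.01307/4 = 0.003268 mol → 0.0784 L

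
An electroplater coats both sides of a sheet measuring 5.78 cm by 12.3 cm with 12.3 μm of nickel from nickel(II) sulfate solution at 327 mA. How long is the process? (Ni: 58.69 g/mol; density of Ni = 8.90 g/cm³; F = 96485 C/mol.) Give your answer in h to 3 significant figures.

Plated area = 2 × 5.78 × 12.3 = 142.2 cm²
Volume = 142.2 × 12.3×10⁻⁴ cm = 0.1749 cm³
m(Ni) = 0.1749 × 8.90 = 1.557 g
n(Ni) = 1.557 / 58.69 = 0.02653 mol; n(e⁻) = 2 × 0.02653 = 0.05306 mol
Q = 0.05306 × 96485 = 5119 C
t = 5119 / 0.327 = 15650 s = 4.35 h

4.35 h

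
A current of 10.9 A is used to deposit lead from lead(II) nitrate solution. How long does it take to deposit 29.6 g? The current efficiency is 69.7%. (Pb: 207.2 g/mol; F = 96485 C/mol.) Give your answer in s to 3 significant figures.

n(Pb) = 29.6 / 207.2 = 0.1429 mol
Pb²⁺ + 2e⁻ → Pb, so n(e⁻) = 2 × 0.1429 = 0.2858 mol
Q = 0.2858 × 96485 / 0.697 = 39560 C
t = Q / I = 39560 / 10.9 = 3629 s

3630 s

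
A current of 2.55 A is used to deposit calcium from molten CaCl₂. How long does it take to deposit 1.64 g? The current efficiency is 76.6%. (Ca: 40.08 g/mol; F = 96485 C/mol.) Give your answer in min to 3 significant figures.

n(Ca) = 1.64 / 40.08 = 0.04092 mol
Ca²⁺ + 2e⁻ → Ca, so n(e⁻) = 2 × 0.04092 = 0.08184 mol
Q = 0.08184 × 96485 / 0.766 = 10310 C
t = Q / I = 10310 / 2.55 = 4043 s = 67.4 min

67.4 min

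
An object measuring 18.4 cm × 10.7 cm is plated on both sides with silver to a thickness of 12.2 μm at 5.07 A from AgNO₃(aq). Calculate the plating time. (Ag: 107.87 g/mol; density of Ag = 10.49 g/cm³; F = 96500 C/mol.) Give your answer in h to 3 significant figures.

0.247 h

Plated area = 2 × 18.4 × 10.7 = 393.8 cm²
Volume = 393.8 × 12.2×10⁻⁴ cm = 0.4804 cm³
m(Ag) = 0.4804 × 10.49 = 5.039 g
n(Ag) = 5.039 / 107.87 = 0.04671 mol; n(e⁻) = 0.04671 mol
Q = 0.04671 × 96500 = 4508 C
t = 4508 / 5.07 = 889.2 s = 0.247 h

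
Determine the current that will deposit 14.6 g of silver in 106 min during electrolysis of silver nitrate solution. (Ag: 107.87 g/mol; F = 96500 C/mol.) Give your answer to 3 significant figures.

n(Ag) = 14.6 / 107.87 = 0.1353 mol
Ag⁺ + e⁻ → Ag, so n(e⁻) = 0.1353 mol
Q = 0.1353 × 96500 = 13060 C
I = Q / t = 13060 / 6360 s = 2.05 A

2.05 A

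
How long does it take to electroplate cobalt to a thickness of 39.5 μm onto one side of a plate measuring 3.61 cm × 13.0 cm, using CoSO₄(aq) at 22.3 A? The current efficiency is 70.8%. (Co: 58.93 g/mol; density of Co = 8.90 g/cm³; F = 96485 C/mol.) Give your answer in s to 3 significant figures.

Plated area = 3.61 × 13.0 = 46.93 cm²
Volume = 46.93 × 39.5×10⁻⁴ cm = 0.1854 cm³
m(Co) = 0.1854 × 8.90 = 1.650 g
n(Co) = 1.650 / 58.93 = 0.02800 mol; n(e⁻) = 2 × 0.02800 = 0.05600 mol
Q = 0.05600 × 96485 / 0.708 = 7632 C
t = 7632 / 22.3 = 342.2 s

342 s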